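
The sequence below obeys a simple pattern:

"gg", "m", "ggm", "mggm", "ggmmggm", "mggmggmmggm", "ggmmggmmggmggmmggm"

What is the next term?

From term 3 onward, concatenate the second-to-last term with the last: gg·m = ggm, m·ggm = mggm, …
Continuing: mggmggmmggm · ggmmggmmggmggmmggm gives term 8.

mggmggmmggmggmmggmmggmggmmggm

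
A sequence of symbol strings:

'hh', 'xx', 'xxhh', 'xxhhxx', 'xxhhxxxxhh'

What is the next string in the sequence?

xxhhxxxxhhxxhhxx

This is a Fibonacci-style word recurrence s(k) = s(k−1)·s(k−2): e.g. xx·hh = xxhh.
So term 6 is xxhhxxxxhh·xxhhxx.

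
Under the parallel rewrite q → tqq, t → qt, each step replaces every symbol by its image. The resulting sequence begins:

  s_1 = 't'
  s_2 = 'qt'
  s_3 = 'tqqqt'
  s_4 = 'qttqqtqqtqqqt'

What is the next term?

φ(qttqqtqqtqqqt) expands symbol-by-symbol to tqq qt qt tqq tqq qt tqq tqq qt tqq tqq tqq qt; joining the 13 pieces gives the next term.

tqqqtqttqqtqqqttqqtqqqttqqtqqtqqqt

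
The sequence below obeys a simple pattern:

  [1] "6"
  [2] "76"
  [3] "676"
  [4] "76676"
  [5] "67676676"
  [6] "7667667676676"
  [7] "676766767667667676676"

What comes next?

From term 3 onward, concatenate the second-to-last term with the last: 6·76 = 676, 76·676 = 76676, …
So term 8 is 7667667676676·676766767667667676676.

7667667676676676766767667667676676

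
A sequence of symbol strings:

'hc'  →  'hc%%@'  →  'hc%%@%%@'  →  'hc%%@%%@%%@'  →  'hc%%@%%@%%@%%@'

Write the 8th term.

hc%%@%%@%%@%%@%%@%%@%%@

The strings grow by a fixed suffix %%@ each time.
From hc%%@%%@%%@%%@, 3 further steps: hc%%@%%@%%@%%@ → hc%%@%%@%%@%%@%%@ → hc%%@%%@%%@%%@%%@%%@ → (answer).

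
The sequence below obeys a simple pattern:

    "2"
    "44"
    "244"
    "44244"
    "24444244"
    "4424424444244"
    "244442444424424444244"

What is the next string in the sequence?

Each term (from the third on) is the two preceding terms concatenated in order: term 3 = 2·44 = 244.
The next term joins 4424424444244 and 244442444424424444244.

4424424444244244442444424424444244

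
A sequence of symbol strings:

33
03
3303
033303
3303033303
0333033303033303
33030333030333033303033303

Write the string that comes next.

033303330303330333030333030333033303033303

This is a Fibonacci-style word recurrence s(k) = s(k−2)·s(k−1): e.g. 33·03 = 3303.
So term 8 is 0333033303033303·33030333030333033303033303.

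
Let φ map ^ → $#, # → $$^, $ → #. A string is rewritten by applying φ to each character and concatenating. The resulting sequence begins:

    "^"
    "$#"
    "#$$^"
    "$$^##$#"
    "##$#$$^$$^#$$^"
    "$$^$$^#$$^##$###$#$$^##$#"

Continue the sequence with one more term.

Replace each of the 25 characters of $$^$$^#$$^##$###$#$$^##$# in place — # # $# # # $# $$^ # # $# $$^ $$^ # $$^ $$^ $$^ # $$^ # # $# $$^ $$^ # $$^ — and concatenate.

##$###$#$$^##$#$$^$$^#$$^$$^$$^#$$^##$#$$^$$^#$$^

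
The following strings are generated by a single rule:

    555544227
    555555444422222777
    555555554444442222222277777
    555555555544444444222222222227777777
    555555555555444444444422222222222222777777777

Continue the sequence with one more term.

555555555555554444444444442222222222222222277777777777

Term n consists of 2n+2 5's, followed by 2n 4's, followed by 3n-1 2's, followed by 2n-1 7's (n = 1, 2, …).
At n = 6 the blocks have lengths 14, 12, 17, 11.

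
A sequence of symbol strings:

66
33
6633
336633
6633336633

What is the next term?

3366336633336633

From term 3 onward, concatenate the second-to-last term with the last: 66·33 = 6633, 33·6633 = 336633, …
So term 6 is 336633·6633336633.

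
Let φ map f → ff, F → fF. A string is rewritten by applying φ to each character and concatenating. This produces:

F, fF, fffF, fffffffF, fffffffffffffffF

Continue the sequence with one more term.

Applying the rule to each of the 16 symbols of fffffffffffffffF gives the pieces ff ff ff ff ff ff ff ff ff ff ff ff ff ff ff fF, which concatenate to the answer.

fffffffffffffffffffffffffffffffF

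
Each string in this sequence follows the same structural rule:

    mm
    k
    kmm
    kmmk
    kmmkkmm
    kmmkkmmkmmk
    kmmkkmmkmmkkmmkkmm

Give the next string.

kmmkkmmkmmkkmmkkmmkmmkkmmkmmk

From term 3 onward, concatenate the last term with the second-to-last: k·mm = kmm, kmm·k = kmmk, …
Continuing: kmmkkmmkmmkkmmkkmm · kmmkkmmkmmk gives term 8.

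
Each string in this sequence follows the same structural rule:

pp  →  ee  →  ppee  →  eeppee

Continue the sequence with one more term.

Each term (from the third on) is the two preceding terms concatenated in order: term 3 = pp·ee = ppee.
Continuing: ppee · eeppee gives term 5.

ppeeeeppee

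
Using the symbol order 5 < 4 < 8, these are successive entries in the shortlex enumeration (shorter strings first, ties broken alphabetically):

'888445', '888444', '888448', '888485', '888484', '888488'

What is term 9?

888858

Advancing 3 positions from 888488 through 888488 → 888855 → 888854 reaches term 9.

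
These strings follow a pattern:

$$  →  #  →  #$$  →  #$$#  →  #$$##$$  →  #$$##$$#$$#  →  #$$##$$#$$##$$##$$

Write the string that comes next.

From term 3 onward, concatenate the last term with the second-to-last: #·$$ = #$$, #$$·# = #$$#, …
Continuing: #$$##$$#$$##$$##$$ · #$$##$$#$$# gives term 8.

#$$##$$#$$##$$##$$#$$##$$#$$#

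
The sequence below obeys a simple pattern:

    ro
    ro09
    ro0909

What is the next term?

Every step adds 09 to the end: s(k+1) = s(k)·09.
Applying this once more to ro0909:

ro090909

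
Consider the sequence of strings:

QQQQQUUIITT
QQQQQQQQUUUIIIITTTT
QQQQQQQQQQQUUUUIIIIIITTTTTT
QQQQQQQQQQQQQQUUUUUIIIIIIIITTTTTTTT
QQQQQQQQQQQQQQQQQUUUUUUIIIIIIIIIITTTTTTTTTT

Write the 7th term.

QQQQQQQQQQQQQQQQQQQQQQQUUUUUUUUIIIIIIIIIIIIIITTTTTTTTTTTTTT

Each string has the form Q^{3n+2} U^{n+1} I^{2n} T^{2n} (n = 1, 2, …).
Setting n = 7 gives 23, 8, 14, 14 characters in each block.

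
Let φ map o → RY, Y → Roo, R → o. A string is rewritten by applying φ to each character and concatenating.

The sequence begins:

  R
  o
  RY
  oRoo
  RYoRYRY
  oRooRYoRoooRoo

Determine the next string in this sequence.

Applying the rule to each of the 14 symbols of oRooRYoRoooRoo gives the pieces RY o RY RY o Roo RY o RY RY RY o RY RY, which concatenate to the answer.

RYoRYRYoRooRYoRYRYRYoRYRY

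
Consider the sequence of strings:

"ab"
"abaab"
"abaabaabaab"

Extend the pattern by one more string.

Each string is two copies of the previous one joined by 'a'.
Doubling abaabaabaab with 'a' between the halves:

abaabaabaabaabaabaabaab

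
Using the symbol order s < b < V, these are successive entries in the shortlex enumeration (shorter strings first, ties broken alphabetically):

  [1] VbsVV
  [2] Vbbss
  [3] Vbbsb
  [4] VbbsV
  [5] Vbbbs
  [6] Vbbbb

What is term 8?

VbbVs

Advancing 2 positions from Vbbbb through Vbbbb → VbbbV reaches term 8.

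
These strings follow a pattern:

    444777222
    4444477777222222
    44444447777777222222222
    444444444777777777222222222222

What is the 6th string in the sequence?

Reading off run lengths: 4 runs 3, 5, 7, 9; 7 runs 3, 5, 7, 9; 2 runs 3, 6, 9, 12 — each is linear in n (n = 1, 2, …).
For term 6, n = 6, so the run lengths are 13, 13, 18.

44444444444447777777777777222222222222222222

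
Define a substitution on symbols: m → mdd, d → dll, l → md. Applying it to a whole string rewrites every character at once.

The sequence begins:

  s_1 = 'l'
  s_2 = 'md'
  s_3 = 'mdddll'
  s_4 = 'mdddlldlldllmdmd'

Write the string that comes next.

mdddlldlldllmdmddllmdmddllmdmdmdddllmdddll

Replace each of the 16 characters of mdddlldlldllmdmd in place — mdd dll dll dll md md dll md md dll md md mdd dll mdd dll — and concatenate.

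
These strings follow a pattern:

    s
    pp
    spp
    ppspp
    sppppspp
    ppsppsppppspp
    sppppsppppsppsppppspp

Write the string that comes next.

From term 3 onward, concatenate the second-to-last term with the last: s·pp = spp, pp·spp = ppspp, …
So term 8 is ppsppsppppspp·sppppsppppsppsppppspp.

ppsppsppppsppsppppsppppsppsppppspp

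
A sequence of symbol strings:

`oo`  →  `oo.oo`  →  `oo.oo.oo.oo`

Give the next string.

s(k+1) = s(k)·.·s(k) — each term doubles the last with '.' between the halves.
One more doubling of oo.oo.oo.oo gives the answer.

oo.oo.oo.oo.oo.oo.oo.oo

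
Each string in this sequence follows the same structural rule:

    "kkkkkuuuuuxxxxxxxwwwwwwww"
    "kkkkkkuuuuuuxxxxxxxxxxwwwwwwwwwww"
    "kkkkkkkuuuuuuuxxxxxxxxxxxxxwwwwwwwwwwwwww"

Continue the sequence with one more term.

The n-th term is n+3 k's then n+3 u's then 3n+1 x's then 3n+2 w's, where the shown terms are n = 2, 3, 4.
At n = 5 the blocks have lengths 8, 8, 16, 17.

kkkkkkkkuuuuuuuuxxxxxxxxxxxxxxxxwwwwwwwwwwwwwwwww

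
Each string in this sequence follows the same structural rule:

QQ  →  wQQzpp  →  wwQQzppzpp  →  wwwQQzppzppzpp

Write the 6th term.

wwwwwQQzppzppzppzppzpp

Every step adds w to the front and zpp to the end of the previous string.
From wwwQQzppzppzpp, 2 further steps: wwwQQzppzppzpp → wwwwQQzppzppzppzpp → (answer).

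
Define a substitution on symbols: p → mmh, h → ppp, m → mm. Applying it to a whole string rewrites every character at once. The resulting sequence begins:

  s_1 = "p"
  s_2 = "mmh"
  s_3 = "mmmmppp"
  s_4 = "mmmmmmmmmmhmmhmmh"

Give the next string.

mmmmmmmmmmmmmmmmmmmmpppmmmmpppmmmmppp

φ(mmmmmmmmmmhmmhmmh) expands symbol-by-symbol to mm mm mm mm mm mm mm mm mm mm ppp mm mm ppp mm mm ppp; joining the 17 pieces gives the next term.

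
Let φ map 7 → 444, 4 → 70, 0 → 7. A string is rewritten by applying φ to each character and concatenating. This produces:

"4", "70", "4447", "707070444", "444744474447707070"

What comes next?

Rewriting the 18 symbols of 444744474447707070 one by one yields 70 70 70 444 70 70 70 444 70 70 70 444 444 7 444 7 444 7; concatenated:

707070444707070444707070444444744474447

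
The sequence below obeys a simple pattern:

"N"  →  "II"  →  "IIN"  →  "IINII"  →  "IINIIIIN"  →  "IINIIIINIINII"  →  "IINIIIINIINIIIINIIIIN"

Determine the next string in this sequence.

This is a Fibonacci-style word recurrence s(k) = s(k−1)·s(k−2): e.g. II·N = IIN.
The next term joins IINIIIINIINIIIINIIIIN and IINIIIINIINII.

IINIIIINIINIIIINIIIINIINIIIINIINII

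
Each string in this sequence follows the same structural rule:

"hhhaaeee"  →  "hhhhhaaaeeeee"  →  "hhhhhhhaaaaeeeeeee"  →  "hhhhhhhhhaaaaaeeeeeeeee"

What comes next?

Reading off run lengths: h runs 3, 5, 7, 9; a runs 2, 3, 4, 5; e runs 3, 5, 7, 9 — each is linear in n (n = 1, 2, …).
At n = 5 the blocks have lengths 11, 6, 11.

hhhhhhhhhhhaaaaaaeeeeeeeeeee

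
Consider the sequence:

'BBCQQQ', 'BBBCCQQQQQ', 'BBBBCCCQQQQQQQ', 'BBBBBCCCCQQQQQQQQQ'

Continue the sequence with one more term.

BBBBBBCCCCCQQQQQQQQQQQ

The n-th term is n+1 B's then n C's then 2n+1 Q's (n = 1, 2, …).
For the next term, n = 5, so the run lengths are 6, 5, 11.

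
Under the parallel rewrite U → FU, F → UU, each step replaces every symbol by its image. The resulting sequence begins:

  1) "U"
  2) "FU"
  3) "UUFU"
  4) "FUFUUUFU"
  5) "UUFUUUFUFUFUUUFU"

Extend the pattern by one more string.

FUFUUUFUFUFUUUFUUUFUUUFUFUFUUUFU

Replace each of the 16 characters of UUFUUUFUFUFUUUFU in place — FU FU UU FU FU FU UU FU UU FU UU FU FU FU UU FU — and concatenate.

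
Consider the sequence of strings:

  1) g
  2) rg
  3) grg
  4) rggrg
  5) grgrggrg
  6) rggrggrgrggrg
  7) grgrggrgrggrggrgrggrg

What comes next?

rggrggrgrggrggrgrggrgrggrggrgrggrg

This is a Fibonacci-style word recurrence s(k) = s(k−2)·s(k−1): e.g. g·rg = grg.
Continuing: rggrggrgrggrg · grgrggrgrggrggrgrggrg gives term 8.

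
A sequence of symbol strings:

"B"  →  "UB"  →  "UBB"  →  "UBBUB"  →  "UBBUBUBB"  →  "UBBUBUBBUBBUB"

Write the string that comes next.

Each term (from the third on) is the previous term followed by the one before it: term 3 = UB·B = UBB.
So term 7 is UBBUBUBBUBBUB·UBBUBUBB.

UBBUBUBBUBBUBUBBUBUBB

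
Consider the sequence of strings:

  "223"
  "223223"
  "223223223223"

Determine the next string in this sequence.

223223223223223223223223

Each string is two copies of the previous one concatenated.
One more doubling of 223223223223 gives the answer.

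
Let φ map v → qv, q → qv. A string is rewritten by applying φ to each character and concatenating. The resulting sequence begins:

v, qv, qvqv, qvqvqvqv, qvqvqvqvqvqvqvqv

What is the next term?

Rewriting the 16 symbols of qvqvqvqvqvqvqvqv one by one yields qv qv qv qv qv qv qv qv qv qv qv qv qv qv qv qv; concatenated:

qvqvqvqvqvqvqvqvqvqvqvqvqvqvqvqv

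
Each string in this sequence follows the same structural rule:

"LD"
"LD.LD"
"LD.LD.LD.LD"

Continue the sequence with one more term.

s(k+1) = s(k)·.·s(k) — each term doubles the last with '.' between the halves.
Doubling LD.LD.LD.LD with '.' between the halves:

LD.LD.LD.LD.LD.LD.LD.LD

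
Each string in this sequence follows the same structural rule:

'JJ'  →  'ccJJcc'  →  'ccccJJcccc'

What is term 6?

ccccccccccJJcccccccccc

s(k+1) = cc·s(k)·cc, so each term gains cc as a prefix and cc as a suffix.
From ccccJJcccc, 3 further steps: ccccJJcccc → ccccccJJcccccc → ccccccccJJcccccccc → (answer).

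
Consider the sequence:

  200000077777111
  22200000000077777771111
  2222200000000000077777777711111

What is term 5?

Reading off run lengths: 2 runs 1, 3, 5; 0 runs 6, 9, 12; 7 runs 5, 7, 9; 1 runs 3, 4, 5 — each is linear in n (n = 1, 2, …).
At n = 5 the blocks have lengths 9, 18, 13, 7.

22222222200000000000000000077777777777771111111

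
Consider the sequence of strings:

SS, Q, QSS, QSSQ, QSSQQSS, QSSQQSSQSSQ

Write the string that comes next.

From term 3 onward, concatenate the last term with the second-to-last: Q·SS = QSS, QSS·Q = QSSQ, …
The next term joins QSSQQSSQSSQ and QSSQQSS.

QSSQQSSQSSQQSSQQSS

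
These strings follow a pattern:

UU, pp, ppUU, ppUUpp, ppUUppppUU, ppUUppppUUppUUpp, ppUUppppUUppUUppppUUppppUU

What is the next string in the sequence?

ppUUppppUUppUUppppUUppppUUppUUppppUUppUUpp

From term 3 onward, concatenate the last term with the second-to-last: pp·UU = ppUU, ppUU·pp = ppUUpp, …
So term 8 is ppUUppppUUppUUppppUUppppUU·ppUUppppUUppUUpp.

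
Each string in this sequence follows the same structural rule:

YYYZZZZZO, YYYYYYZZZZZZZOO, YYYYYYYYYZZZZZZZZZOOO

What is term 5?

YYYYYYYYYYYYYYYZZZZZZZZZZZZZOOOOO

Term n consists of 3n Y's, followed by 2n+3 Z's, followed by n O's (n = 1, 2, …).
For term 5, n = 5, so the run lengths are 15, 13, 5.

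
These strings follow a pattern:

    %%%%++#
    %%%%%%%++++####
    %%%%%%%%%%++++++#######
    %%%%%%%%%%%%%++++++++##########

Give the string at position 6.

%%%%%%%%%%%%%%%%%%%++++++++++++################

Reading off run lengths: % runs 4, 7, 10, 13; + runs 2, 4, 6, 8; # runs 1, 4, 7, 10 — each is linear in n (n = 1, 2, …).
For term 6, n = 6, so the run lengths are 19, 12, 16.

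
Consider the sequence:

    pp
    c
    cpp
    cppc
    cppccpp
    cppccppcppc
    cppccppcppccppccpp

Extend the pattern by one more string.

Each term (from the third on) is the previous term followed by the one before it: term 3 = c·pp = cpp.
So term 8 is cppccppcppccppccpp·cppccppcppc.

cppccppcppccppccppcppccppcppc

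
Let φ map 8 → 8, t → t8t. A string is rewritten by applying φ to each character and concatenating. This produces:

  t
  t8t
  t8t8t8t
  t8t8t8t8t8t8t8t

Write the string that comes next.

Rewriting the 15 symbols of t8t8t8t8t8t8t8t one by one yields t8t 8 t8t 8 t8t 8 t8t 8 t8t 8 t8t 8 t8t 8 t8t; concatenated:

t8t8t8t8t8t8t8t8t8t8t8t8t8t8t8t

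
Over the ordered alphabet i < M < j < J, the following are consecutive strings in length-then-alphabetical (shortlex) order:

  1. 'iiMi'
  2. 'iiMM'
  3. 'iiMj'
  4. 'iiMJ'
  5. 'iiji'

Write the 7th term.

Continuing the enumeration 2 steps past iiji: iiji → iijM → (answer).

iijj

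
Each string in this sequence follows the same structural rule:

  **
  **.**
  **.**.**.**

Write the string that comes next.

s(k+1) = s(k)·.·s(k) — each term doubles the last with '.' between the halves.
So the next term is two copies of **.**.**.** with '.' between the halves.

**.**.**.**.**.**.**.**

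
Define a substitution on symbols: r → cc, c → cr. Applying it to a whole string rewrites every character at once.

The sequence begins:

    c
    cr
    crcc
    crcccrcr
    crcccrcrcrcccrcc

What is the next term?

Rewriting the 16 symbols of crcccrcrcrcccrcc one by one yields cr cc cr cr cr cc cr cc cr cc cr cr cr cc cr cr; concatenated:

crcccrcrcrcccrcccrcccrcrcrcccrcr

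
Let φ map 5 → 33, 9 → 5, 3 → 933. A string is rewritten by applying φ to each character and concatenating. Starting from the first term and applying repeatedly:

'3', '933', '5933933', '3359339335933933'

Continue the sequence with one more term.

Rewriting the 16 symbols of 3359339335933933 one by one yields 933 933 33 5 933 933 5 933 933 33 5 933 933 5 933 933; concatenated:

93393333593393359339333359339335933933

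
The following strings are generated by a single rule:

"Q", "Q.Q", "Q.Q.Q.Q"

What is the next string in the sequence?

Every step duplicates the string with '.' between the halves.
So the next term is two copies of Q.Q.Q.Q with '.' between the halves.

Q.Q.Q.Q.Q.Q.Q.Q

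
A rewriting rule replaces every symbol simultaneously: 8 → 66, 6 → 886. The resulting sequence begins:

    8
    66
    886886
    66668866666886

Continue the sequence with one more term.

88688688688666668868868868868866666886

Replace each of the 14 characters of 66668866666886 in place — 886 886 886 886 66 66 886 886 886 886 886 66 66 886 — and concatenate.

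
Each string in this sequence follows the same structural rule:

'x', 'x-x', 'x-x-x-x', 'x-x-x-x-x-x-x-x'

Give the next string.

x-x-x-x-x-x-x-x-x-x-x-x-x-x-x-x

s(k+1) = s(k)·-·s(k) — each term doubles the last with '-' between the halves.
So the next term is two copies of x-x-x-x-x-x-x-x with '-' between the halves.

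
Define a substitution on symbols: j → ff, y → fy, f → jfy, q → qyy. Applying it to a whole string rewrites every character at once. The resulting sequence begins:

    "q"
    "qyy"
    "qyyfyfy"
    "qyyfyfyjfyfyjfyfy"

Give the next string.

qyyfyfyjfyfyjfyfyffjfyfyjfyfyffjfyfyjfyfy

Applying the rule to each of the 17 symbols of qyyfyfyjfyfyjfyfy gives the pieces qyy fy fy jfy fy jfy fy ff jfy fy jfy fy ff jfy fy jfy fy, which concatenate to the answer.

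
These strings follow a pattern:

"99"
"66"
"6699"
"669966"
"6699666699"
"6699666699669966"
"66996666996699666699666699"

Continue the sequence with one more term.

669966669966996666996666996699666699669966

Each term (from the third on) is the previous term followed by the one before it: term 3 = 66·99 = 6699.
The next term joins 66996666996699666699666699 and 6699666699669966.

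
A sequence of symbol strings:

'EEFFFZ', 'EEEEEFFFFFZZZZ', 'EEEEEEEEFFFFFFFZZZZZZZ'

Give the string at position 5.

EEEEEEEEEEEEEEFFFFFFFFFFFZZZZZZZZZZZZZ

Reading off run lengths: E runs 2, 5, 8; F runs 3, 5, 7; Z runs 1, 4, 7 — each is linear in n (n = 1, 2, …).
At n = 5 the blocks have lengths 14, 11, 13.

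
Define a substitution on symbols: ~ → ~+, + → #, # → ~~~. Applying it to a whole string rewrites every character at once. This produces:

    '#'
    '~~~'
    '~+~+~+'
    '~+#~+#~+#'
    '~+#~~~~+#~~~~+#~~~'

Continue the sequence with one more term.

~+#~~~~+~+~+~+#~~~~+~+~+~+#~~~~+~+~+

Replace each of the 18 characters of ~+#~~~~+#~~~~+#~~~ in place — ~+ # ~~~ ~+ ~+ ~+ ~+ # ~~~ ~+ ~+ ~+ ~+ # ~~~ ~+ ~+ ~+ — and concatenate.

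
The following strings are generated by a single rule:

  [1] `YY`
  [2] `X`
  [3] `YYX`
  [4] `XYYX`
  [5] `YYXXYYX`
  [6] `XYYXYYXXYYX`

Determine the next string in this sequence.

This is a Fibonacci-style word recurrence s(k) = s(k−2)·s(k−1): e.g. YY·X = YYX.
Continuing: YYXXYYX · XYYXYYXXYYX gives term 7.

YYXXYYXXYYXYYXXYYX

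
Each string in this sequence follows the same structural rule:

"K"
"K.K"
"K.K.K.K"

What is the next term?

s(k+1) = s(k)·.·s(k) — each term doubles the last with '.' between the halves.
One more doubling of K.K.K.K gives the answer.

K.K.K.K.K.K.K.K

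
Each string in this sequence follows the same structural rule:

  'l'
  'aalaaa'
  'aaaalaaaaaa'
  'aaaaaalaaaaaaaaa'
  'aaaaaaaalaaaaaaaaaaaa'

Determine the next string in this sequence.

Each term wraps the previous one in aa on the left and aaa on the right.
So the next term is aa·aaaaaaaalaaaaaaaaaaaa·aaa.

aaaaaaaaaalaaaaaaaaaaaaaaa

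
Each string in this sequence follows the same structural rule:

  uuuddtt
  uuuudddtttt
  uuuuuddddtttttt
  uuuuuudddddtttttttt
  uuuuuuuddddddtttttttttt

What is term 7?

uuuuuuuuuddddddddtttttttttttttt

Each string has the form u^{n+2} d^{n+1} t^{2n} (n = 1, 2, …).
At n = 7 the blocks have lengths 9, 8, 14.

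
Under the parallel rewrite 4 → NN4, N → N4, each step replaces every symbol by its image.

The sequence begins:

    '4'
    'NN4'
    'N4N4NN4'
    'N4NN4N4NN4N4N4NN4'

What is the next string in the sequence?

Applying the rule to each of the 17 symbols of N4NN4N4NN4N4N4NN4 gives the pieces N4 NN4 N4 N4 NN4 N4 NN4 N4 N4 NN4 N4 NN4 N4 NN4 N4 N4 NN4, which concatenate to the answer.

N4NN4N4N4NN4N4NN4N4N4NN4N4NN4N4NN4N4N4NN4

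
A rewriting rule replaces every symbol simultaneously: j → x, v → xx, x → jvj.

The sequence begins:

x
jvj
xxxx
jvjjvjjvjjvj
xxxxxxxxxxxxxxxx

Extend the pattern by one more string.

Rewriting the 16 symbols of xxxxxxxxxxxxxxxx one by one yields jvj jvj jvj jvj jvj jvj jvj jvj jvj jvj jvj jvj jvj jvj jvj jvj; concatenated:

jvjjvjjvjjvjjvjjvjjvjjvjjvjjvjjvjjvjjvjjvjjvjjvj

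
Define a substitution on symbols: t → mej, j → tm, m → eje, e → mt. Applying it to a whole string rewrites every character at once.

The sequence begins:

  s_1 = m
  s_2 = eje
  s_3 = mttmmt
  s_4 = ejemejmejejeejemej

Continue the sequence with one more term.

Rewriting the 18 symbols of ejemejmejejeejemej one by one yields mt tm mt eje mt tm eje mt tm mt tm mt mt tm mt eje mt tm; concatenated:

mttmmtejemttmejemttmmttmmtmttmmtejemttm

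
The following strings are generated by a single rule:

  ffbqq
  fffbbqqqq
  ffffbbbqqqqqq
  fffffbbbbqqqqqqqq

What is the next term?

The n-th term is n+1 f's then n b's then 2n q's (n = 1, 2, …).
For the next term, n = 5, so the run lengths are 6, 5, 10.

ffffffbbbbbqqqqqqqqqq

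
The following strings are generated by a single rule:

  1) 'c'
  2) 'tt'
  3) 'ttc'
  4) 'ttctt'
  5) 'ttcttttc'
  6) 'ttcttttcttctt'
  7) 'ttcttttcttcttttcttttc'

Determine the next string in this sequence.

From term 3 onward, concatenate the last term with the second-to-last: tt·c = ttc, ttc·tt = ttctt, …
The next term joins ttcttttcttcttttcttttc and ttcttttcttctt.

ttcttttcttcttttcttttcttcttttcttctt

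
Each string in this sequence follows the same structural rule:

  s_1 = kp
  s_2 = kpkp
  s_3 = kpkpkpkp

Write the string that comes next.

kpkpkpkpkpkpkpkp

Each string is two copies of the previous one concatenated.
So the next term is two copies of kpkpkpkp.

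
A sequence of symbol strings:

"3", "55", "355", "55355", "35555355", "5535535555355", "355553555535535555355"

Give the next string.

5535535555355355553555535535555355

From term 3 onward, concatenate the second-to-last term with the last: 3·55 = 355, 55·355 = 55355, …
The next term joins 5535535555355 and 355553555535535555355.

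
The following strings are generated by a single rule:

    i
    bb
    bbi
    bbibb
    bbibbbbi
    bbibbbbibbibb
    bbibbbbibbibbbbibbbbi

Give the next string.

From term 3 onward, concatenate the last term with the second-to-last: bb·i = bbi, bbi·bb = bbibb, …
The next term joins bbibbbbibbibbbbibbbbi and bbibbbbibbibb.

bbibbbbibbibbbbibbbbibbibbbbibbibb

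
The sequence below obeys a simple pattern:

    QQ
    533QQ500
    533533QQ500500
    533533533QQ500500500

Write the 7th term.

Each term wraps the previous one in 533 on the left and 500 on the right.
From 533533533QQ500500500, 3 further steps: 533533533QQ500500500 → 533533533533QQ500500500500 → 533533533533533QQ500500500500500 → (answer).

533533533533533533QQ500500500500500500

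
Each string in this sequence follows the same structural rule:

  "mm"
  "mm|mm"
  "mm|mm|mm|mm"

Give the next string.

Every step duplicates the string with '|' between the halves.
One more doubling of mm|mm|mm|mm gives the answer.

mm|mm|mm|mm|mm|mm|mm|mm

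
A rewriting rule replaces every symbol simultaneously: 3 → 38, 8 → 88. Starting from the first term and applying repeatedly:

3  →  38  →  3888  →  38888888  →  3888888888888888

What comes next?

38888888888888888888888888888888

Replace each of the 16 characters of 3888888888888888 in place — 38 88 88 88 88 88 88 88 88 88 88 88 88 88 88 88 — and concatenate.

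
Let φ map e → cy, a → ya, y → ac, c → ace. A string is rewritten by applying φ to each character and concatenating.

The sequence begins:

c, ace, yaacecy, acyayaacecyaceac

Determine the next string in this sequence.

yaaceacyaacyayaacecyaceacyaacecyyaace

Applying the rule to each of the 16 symbols of acyayaacecyaceac gives the pieces ya ace ac ya ac ya ya ace cy ace ac ya ace cy ya ace, which concatenate to the answer.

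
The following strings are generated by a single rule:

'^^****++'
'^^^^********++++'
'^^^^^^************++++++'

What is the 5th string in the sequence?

Term n consists of 2n ^'s, followed by 4n *'s, followed by 2n +'s (n = 1, 2, …).
At n = 5 the blocks have lengths 10, 20, 10.

^^^^^^^^^^********************++++++++++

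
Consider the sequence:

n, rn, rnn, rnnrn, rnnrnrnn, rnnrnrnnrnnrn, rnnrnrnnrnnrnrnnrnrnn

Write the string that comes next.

This is a Fibonacci-style word recurrence s(k) = s(k−1)·s(k−2): e.g. rn·n = rnn.
So term 8 is rnnrnrnnrnnrnrnnrnrnn·rnnrnrnnrnnrn.

rnnrnrnnrnnrnrnnrnrnnrnnrnrnnrnnrn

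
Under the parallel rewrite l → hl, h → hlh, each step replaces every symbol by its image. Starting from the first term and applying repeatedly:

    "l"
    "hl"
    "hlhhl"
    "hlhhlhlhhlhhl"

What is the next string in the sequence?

Applying the rule to each of the 13 symbols of hlhhlhlhhlhhl gives the pieces hlh hl hlh hlh hl hlh hl hlh hlh hl hlh hlh hl, which concatenate to the answer.

hlhhlhlhhlhhlhlhhlhlhhlhhlhlhhlhhl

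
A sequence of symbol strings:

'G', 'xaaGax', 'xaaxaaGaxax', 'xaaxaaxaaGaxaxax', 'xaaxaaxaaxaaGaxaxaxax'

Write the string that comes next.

Every step adds xaa to the front and ax to the end of the previous string.
One more step from xaaxaaxaaxaaGaxaxaxax gives the answer.

xaaxaaxaaxaaxaaGaxaxaxaxax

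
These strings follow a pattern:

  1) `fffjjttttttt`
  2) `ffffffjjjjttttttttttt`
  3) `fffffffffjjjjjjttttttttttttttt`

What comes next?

Term n consists of 3n f's, followed by 2n j's, followed by 4n+3 t's (n = 1, 2, …).
At n = 4 the blocks have lengths 12, 8, 19.

ffffffffffffjjjjjjjjttttttttttttttttttt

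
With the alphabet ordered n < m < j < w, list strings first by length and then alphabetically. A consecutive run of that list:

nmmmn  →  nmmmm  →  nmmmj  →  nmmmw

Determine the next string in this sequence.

Treat nmmmw as a base-4 numeral over the given alphabet and add one, carrying through any trailing w's.

nmmjn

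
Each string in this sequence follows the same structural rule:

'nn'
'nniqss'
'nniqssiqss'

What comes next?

nniqssiqssiqss

Every step adds iqss to the end: s(k+1) = s(k)·iqss.
One more step from nniqssiqss gives the answer.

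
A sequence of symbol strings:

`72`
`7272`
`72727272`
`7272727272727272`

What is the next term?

Every step duplicates the string.
Doubling 7272727272727272:

72727272727272727272727272727272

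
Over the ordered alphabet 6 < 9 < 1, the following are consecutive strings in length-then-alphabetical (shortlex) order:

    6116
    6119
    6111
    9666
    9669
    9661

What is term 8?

9699

Advancing 2 positions from 9661 through 9661 → 9696 reaches term 8.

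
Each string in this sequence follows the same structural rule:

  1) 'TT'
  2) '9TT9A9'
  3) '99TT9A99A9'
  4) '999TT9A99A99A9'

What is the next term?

Each term wraps the previous one in 9 on the left and 9A9 on the right.
So the next term is 9·999TT9A99A99A9·9A9.

9999TT9A99A99A99A9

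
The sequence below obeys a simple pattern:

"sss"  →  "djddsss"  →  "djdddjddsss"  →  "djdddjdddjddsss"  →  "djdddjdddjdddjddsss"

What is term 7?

djdddjdddjdddjdddjdddjddsss

Each term is the previous one with djdd prepended.
From djdddjdddjdddjddsss, 2 further steps: djdddjdddjdddjddsss → djdddjdddjdddjdddjddsss → (answer).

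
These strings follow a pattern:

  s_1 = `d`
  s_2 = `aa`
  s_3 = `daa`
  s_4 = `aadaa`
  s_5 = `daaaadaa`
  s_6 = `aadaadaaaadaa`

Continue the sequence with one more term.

Each term (from the third on) is the two preceding terms concatenated in order: term 3 = d·aa = daa.
The next term joins daaaadaa and aadaadaaaadaa.

daaaadaaaadaadaaaadaa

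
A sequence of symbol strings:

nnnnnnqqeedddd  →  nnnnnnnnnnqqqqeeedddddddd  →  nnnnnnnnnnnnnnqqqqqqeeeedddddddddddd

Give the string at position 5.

The n-th term is 4n+2 n's then 2n q's then n+1 e's then 4n d's (n = 1, 2, …).
At n = 5 the blocks have lengths 22, 10, 6, 20.

nnnnnnnnnnnnnnnnnnnnnnqqqqqqqqqqeeeeeedddddddddddddddddddd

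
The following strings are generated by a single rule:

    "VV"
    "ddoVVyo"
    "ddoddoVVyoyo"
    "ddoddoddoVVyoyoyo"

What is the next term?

s(k+1) = ddo·s(k)·yo, so each term gains ddo as a prefix and yo as a suffix.
Applying this once more to ddoddoddoVVyoyoyo:

ddoddoddoddoVVyoyoyoyo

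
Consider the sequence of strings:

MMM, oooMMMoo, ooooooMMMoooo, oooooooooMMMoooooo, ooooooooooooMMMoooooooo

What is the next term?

Every step adds ooo to the front and oo to the end of the previous string.
Applying this once more to ooooooooooooMMMoooooooo:

oooooooooooooooMMMoooooooooo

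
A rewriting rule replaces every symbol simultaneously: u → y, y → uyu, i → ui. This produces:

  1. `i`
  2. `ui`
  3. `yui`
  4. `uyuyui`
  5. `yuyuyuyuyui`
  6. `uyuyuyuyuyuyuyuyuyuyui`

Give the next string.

yuyuyuyuyuyuyuyuyuyuyuyuyuyuyuyuyuyuyuyuyui

Replace each of the 22 characters of uyuyuyuyuyuyuyuyuyuyui in place — y uyu y uyu y uyu y uyu y uyu y uyu y uyu y uyu y uyu y uyu y ui — and concatenate.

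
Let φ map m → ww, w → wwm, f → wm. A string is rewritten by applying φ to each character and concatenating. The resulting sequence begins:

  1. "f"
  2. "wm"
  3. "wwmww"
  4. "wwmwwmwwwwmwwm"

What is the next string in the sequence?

wwmwwmwwwwmwwmwwwwmwwmwwmwwmwwwwmwwmww

Applying the rule to each of the 14 symbols of wwmwwmwwwwmwwm gives the pieces wwm wwm ww wwm wwm ww wwm wwm wwm wwm ww wwm wwm ww, which concatenate to the answer.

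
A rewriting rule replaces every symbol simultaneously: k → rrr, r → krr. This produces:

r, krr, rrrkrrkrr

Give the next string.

Rewriting each symbol of rrrkrrkrr: r→krr, r→krr, r→krr, k→rrr, r→krr, r→krr, k→rrr, r→krr, r→krr, which concatenates to krr krr krr rrr krr krr rrr krr krr.

krrkrrkrrrrrkrrkrrrrrkrrkrr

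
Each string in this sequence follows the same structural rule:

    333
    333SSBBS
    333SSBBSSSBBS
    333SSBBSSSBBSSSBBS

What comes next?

Every step adds SSBBS to the end: s(k+1) = s(k)·SSBBS.
Applying this once more to 333SSBBSSSBBSSSBBS:

333SSBBSSSBBSSSBBSSSBBS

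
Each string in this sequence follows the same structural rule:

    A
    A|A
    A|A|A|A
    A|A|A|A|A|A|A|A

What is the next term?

A|A|A|A|A|A|A|A|A|A|A|A|A|A|A|A

Each string is two copies of the previous one joined by '|'.
One more doubling of A|A|A|A|A|A|A|A gives the answer.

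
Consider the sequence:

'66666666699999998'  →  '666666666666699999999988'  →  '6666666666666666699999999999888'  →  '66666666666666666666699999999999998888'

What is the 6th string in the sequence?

The n-th term is 4n+1 6's then 2n+3 9's then n-1 8's, where the shown terms are n = 2, 3, 4, 5.
At n = 7 the blocks have lengths 29, 17, 6.

6666666666666666666666666666699999999999999999888888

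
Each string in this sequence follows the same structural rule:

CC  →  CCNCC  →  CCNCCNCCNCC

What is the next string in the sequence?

CCNCCNCCNCCNCCNCCNCCNCC

s(k+1) = s(k)·N·s(k) — each term doubles the last with 'N' between the halves.
One more doubling of CCNCCNCCNCC gives the answer.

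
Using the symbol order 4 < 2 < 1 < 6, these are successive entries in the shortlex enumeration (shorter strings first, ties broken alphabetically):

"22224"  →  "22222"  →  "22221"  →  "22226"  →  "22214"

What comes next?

22212

Find the rightmost character of 22214 below 6, bump it to the next letter, and reset everything to its right to 4.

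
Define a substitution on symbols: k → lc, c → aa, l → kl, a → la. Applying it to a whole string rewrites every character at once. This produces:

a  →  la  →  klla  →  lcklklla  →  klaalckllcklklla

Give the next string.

Replace each of the 16 characters of klaalckllcklklla in place — lc kl la la kl aa lc kl kl aa lc kl lc kl kl la — and concatenate.

lckllalaklaalcklklaalckllcklklla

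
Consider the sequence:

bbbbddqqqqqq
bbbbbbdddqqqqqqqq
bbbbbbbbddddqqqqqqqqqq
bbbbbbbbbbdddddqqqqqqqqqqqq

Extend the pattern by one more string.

Each string has the form b^{2n} d^{n} q^{2n+2}, where the shown terms are n = 2, 3, 4, 5.
For the next term, n = 6, so the run lengths are 12, 6, 14.

bbbbbbbbbbbbddddddqqqqqqqqqqqqqq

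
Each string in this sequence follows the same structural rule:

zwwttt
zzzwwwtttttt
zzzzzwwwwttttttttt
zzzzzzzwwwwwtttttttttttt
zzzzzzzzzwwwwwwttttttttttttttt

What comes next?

zzzzzzzzzzzwwwwwwwtttttttttttttttttt

Term n consists of 2n-1 z's, followed by n+1 w's, followed by 3n t's (n = 1, 2, …).
At n = 6 the blocks have lengths 11, 7, 18.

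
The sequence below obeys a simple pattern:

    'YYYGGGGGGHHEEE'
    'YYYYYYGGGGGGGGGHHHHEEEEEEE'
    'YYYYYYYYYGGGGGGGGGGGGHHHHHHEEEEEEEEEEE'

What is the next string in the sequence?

YYYYYYYYYYYYGGGGGGGGGGGGGGGHHHHHHHHEEEEEEEEEEEEEEE

Each string has the form Y^{3n} G^{3n+3} H^{2n} E^{4n-1} (n = 1, 2, …).
Setting n = 4 gives 12, 15, 8, 15 characters in each block.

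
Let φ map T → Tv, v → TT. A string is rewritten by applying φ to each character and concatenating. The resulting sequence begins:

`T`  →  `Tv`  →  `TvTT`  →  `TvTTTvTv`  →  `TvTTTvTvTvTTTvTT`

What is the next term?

TvTTTvTvTvTTTvTTTvTTTvTvTvTTTvTv

Replace each of the 16 characters of TvTTTvTvTvTTTvTT in place — Tv TT Tv Tv Tv TT Tv TT Tv TT Tv Tv Tv TT Tv Tv — and concatenate.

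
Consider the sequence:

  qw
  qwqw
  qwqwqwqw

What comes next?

qwqwqwqwqwqwqwqw

Every step duplicates the string.
One more doubling of qwqwqwqw gives the answer.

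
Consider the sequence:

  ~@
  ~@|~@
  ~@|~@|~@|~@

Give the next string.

s(k+1) = s(k)·|·s(k) — each term doubles the last with '|' between the halves.
So the next term is two copies of ~@|~@|~@|~@ with '|' between the halves.

~@|~@|~@|~@|~@|~@|~@|~@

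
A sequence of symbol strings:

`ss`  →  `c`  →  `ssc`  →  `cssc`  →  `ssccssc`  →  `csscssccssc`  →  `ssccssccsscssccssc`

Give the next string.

csscssccsscssccssccsscssccssc

This is a Fibonacci-style word recurrence s(k) = s(k−2)·s(k−1): e.g. ss·c = ssc.
The next term joins csscssccssc and ssccssccsscssccssc.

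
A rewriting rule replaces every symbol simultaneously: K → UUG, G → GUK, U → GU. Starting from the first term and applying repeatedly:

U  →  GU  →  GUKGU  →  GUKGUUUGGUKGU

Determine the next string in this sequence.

Rewriting the 13 symbols of GUKGUUUGGUKGU one by one yields GUK GU UUG GUK GU GU GU GUK GUK GU UUG GUK GU; concatenated:

GUKGUUUGGUKGUGUGUGUKGUKGUUUGGUKGU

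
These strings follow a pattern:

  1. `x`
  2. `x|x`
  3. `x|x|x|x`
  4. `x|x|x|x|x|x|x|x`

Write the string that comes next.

x|x|x|x|x|x|x|x|x|x|x|x|x|x|x|x

Every step duplicates the string with '|' between the halves.
So the next term is two copies of x|x|x|x|x|x|x|x with '|' between the halves.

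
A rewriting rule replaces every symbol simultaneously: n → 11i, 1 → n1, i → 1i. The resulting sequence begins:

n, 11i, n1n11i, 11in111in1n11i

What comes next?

φ(11in111in1n11i) expands symbol-by-symbol to n1 n1 1i 11i n1 n1 n1 1i 11i n1 11i n1 n1 1i; joining the 14 pieces gives the next term.

n1n11i11in1n1n11i11in111in1n11i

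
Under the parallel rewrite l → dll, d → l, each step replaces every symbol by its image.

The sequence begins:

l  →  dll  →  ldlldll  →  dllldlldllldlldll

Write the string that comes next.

Rewriting the 17 symbols of dllldlldllldlldll one by one yields l dll dll dll l dll dll l dll dll dll l dll dll l dll dll; concatenated:

ldlldlldllldlldllldlldlldllldlldllldlldll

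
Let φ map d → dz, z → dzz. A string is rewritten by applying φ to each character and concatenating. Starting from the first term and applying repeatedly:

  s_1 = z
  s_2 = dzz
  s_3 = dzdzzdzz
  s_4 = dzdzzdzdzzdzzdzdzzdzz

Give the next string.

dzdzzdzdzzdzzdzdzzdzdzzdzzdzdzzdzzdzdzzdzdzzdzzdzdzzdzz

φ(dzdzzdzdzzdzzdzdzzdzz) expands symbol-by-symbol to dz dzz dz dzz dzz dz dzz dz dzz dzz dz dzz dzz dz dzz dz dzz dzz dz dzz dzz; joining the 21 pieces gives the next term.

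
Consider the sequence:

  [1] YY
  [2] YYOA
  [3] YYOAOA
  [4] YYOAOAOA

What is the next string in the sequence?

The strings grow by a fixed suffix OA each time.
So the next term is YYOAOAOA·OA.

YYOAOAOAOA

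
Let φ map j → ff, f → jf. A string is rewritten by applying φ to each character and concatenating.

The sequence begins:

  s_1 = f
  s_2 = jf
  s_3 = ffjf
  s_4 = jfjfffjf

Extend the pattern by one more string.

Rewriting each symbol of jfjfffjf: j→ff, f→jf, j→ff, f→jf, f→jf, f→jf, j→ff, f→jf, which concatenates to ff jf ff jf jf jf ff jf.

ffjfffjfjfjfffjf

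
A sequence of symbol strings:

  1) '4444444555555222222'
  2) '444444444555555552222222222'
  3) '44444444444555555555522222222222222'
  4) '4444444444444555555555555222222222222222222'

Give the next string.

444444444444444555555555555552222222222222222222222

The n-th term is 2n+3 4's then 2n+2 5's then 4n-2 2's, where the shown terms are n = 2, 3, 4, 5.
Setting n = 6 gives 15, 14, 22 characters in each block.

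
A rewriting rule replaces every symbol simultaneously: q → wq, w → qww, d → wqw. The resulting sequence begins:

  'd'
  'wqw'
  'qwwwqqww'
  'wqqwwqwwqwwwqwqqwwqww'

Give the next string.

qwwwqwqqwwqwwwqqwwqwwwqqwwqwwqwwwqqwwwqwqqwwqwwwqqwwqww

Applying the rule to each of the 21 symbols of wqqwwqwwqwwwqwqqwwqww gives the pieces qww wq wq qww qww wq qww qww wq qww qww qww wq qww wq wq qww qww wq qww qww, which concatenate to the answer.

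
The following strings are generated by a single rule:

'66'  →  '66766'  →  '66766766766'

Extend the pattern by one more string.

s(k+1) = s(k)·7·s(k) — each term doubles the last with '7' between the halves.
Doubling 66766766766 with '7' between the halves:

66766766766766766766766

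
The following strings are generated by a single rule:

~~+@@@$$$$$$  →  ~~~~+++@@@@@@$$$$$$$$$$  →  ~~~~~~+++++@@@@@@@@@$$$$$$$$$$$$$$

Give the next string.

Reading off run lengths: ~ runs 2, 4, 6; + runs 1, 3, 5; @ runs 3, 6, 9; $ runs 6, 10, 14 — each is linear in n (n = 1, 2, …).
For the next term, n = 4, so the run lengths are 8, 7, 12, 18.

~~~~~~~~+++++++@@@@@@@@@@@@$$$$$$$$$$$$$$$$$$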